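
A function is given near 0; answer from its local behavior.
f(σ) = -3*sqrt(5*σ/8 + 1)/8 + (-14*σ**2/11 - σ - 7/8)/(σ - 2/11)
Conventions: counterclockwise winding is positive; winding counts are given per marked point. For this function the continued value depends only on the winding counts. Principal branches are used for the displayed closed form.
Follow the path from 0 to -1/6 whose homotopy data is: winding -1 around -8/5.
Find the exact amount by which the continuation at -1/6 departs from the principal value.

The rational part is single-valued and drops out of the difference; each branch term changes only by its own monodromy.
(-3/8)*sqrt(1 - σ/(-8/5)): winding -1 is odd, the square root flips sign, contributing -2*(-3/8)*sqrt(1 - (-1/6)/(-8/5)) = -2*(-3/8)*sqrt(43/48) = (1/16)*sqrt(129).
Summing the contributions at σ = -1/6 gives (1/16)*sqrt(129).

Continued minus principal equals (1/16)*sqrt(129).


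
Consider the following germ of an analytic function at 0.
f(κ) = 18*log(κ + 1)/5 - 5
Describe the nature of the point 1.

The point is a regular point.

There is no denominator, hence no pole anywhere.
Branch term log(1 - κ/(-1)): argument at 1 is 2, nonzero, so 1 is not its branch point (a point on a principal cut is still regular for the continued germ).
So the germ continues analytically to 1.


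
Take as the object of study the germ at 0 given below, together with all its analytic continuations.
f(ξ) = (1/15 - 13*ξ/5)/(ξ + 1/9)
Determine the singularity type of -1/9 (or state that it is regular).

The point is a pole of order 1.

The denominator factor ξ + 1/9 vanishes at -1/9 and appears to the power 1; the numerator there equals 16/45, nonzero, and no other factor vanishes.
Hence a pole whose order is the multiplicity, 1.


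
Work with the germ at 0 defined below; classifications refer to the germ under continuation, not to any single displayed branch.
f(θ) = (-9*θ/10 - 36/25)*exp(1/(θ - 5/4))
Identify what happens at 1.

The point is a regular point.

There is no denominator, hence no pole anywhere.
The essential point of exp(1/(θ - (5/4))) is 5/4, not 1.
So the germ continues analytically to 1.


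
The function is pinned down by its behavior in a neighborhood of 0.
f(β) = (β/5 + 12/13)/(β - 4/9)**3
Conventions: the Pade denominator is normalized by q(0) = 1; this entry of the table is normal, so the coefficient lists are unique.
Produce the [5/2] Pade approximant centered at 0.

Taylor coefficients needed (expand at 0): a_0 = -2187/208, a_1 = -152361/2080, a_2 = -5570289/16640, a_3 = -21080493/16640, a_4 = -229051071/53248, a_5 = -1449239607/106496, a_6 = -174468360213/4259840, a_7 = -252985579317/2129920.
Write the denominator as Q(β) = 1 + q1*β + q2*β^2. Requiring Q*f - P = O(β^8) with deg P <= 5 kills the coefficients of β^6..β^7 in Q*f:
  β^6: a_6 + q1*a_5 + q2*a_4 = 0, i.e. -174468360213/4259840 + (-1449239607/106496)*q1 + (-229051071/53248)*q2 = 0.
  β^7: a_7 + q1*a_6 + q2*a_5 = 0, i.e. -252985579317/2129920 + (-174468360213/4259840)*q1 + (-1449239607/106496)*q2 = 0.
Solving this linear system: q1 = -306861/59558, q2 = 16148403/2382320.
The numerator is Q*f truncated at degree 5: P0 = a_0 = -2187/208; P1 = a_1 + q1*a_0 = -36926037/1935635; P2 = a_2 + q1*a_1 + q2*a_0 = -110778111/3871270; P3 = a_3 + q1*a_2 + q2*a_1 = -2991008997/77425400; P4 = a_4 + q1*a_3 + q2*a_2 = -26919080973/619403200; P5 = a_5 + q1*a_4 + q2*a_3 = -80757242919/2477612800.

The Pade approximant has numerator coefficients [-2187/208, -36926037/1935635, -110778111/3871270, -2991008997/77425400, -26919080973/619403200, -80757242919/2477612800]; denominator coefficients [1, -306861/59558, 16148403/2382320].


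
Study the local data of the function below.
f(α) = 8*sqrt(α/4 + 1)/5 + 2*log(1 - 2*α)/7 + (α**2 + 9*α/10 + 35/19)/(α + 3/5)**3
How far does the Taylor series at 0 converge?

Denominator factor (α + 3/5)^3: pole of order 3 at -3/5, modulus 3/5.
Branch term (2/7)*log(1 - α/(1/2)): its argument vanishes at α = 1/2, a logarithmic branch point, modulus 1/2.
Branch term (8/5)*sqrt(1 - α/(-4)): its argument vanishes at α = -4, a square-root branch point, modulus 4.
The radius of convergence is the smallest modulus among the singular points: 1/2.

The radius of convergence is 1/2.


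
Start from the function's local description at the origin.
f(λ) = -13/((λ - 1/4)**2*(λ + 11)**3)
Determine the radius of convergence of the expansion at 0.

The radius of convergence is 1/4.

Denominator factor (λ + 11)^3: pole of order 3 at -11, modulus 11.
Denominator factor (λ - 1/4)^2: pole of order 2 at 1/4, modulus 1/4.
The radius of convergence is the smallest modulus among the singular points: 1/4.


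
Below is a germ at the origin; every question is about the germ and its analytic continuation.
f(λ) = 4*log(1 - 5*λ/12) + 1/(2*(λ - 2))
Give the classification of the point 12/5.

The term (4)*log(1 - λ/(12/5)) has argument 1 - 12/5/(12/5) = 0 at 12/5: a logarithmic (infinitely-sheeted) branch point; the remaining terms are analytic or single-valued there.

The point is a logarithmic branch point.


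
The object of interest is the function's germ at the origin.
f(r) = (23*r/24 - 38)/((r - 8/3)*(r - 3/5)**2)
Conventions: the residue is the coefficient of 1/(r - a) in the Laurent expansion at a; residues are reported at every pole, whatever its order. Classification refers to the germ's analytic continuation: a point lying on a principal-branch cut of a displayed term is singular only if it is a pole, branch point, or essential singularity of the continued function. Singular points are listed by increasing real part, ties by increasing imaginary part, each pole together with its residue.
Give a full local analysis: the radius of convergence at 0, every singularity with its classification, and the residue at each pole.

Denominator factor (r - 8/3): pole of order 1 at 8/3, modulus 8/3.
Denominator factor (r - 3/5)^2: pole of order 2 at 3/5, modulus 3/5.
The radius of convergence is the smallest modulus among the singular points: 3/5.
At the order-2 pole 3/5 set g(r) = (r - (3/5))^2*f(r) = (23*r/24 - 38)/(r - 8/3).
Order-2 pole: residue = g'(a); g'(3/5) = 7975/961, so the residue is 7975/961.
At the order-1 pole 8/3 set g(r) = (r - (8/3))*f(r) = (23*r/24 - 38)/(r - 3/5)**2.
Simple pole: residue = g(a) at a = 8/3, which is -7975/961.
List the singular points by increasing real part (a conjugate pair: the negative imaginary part first).

Radius of convergence at 0: 3/5.
At 3/5: a pole of order 2; residue 7975/961.
At 8/3: a pole of order 1; residue -7975/961.


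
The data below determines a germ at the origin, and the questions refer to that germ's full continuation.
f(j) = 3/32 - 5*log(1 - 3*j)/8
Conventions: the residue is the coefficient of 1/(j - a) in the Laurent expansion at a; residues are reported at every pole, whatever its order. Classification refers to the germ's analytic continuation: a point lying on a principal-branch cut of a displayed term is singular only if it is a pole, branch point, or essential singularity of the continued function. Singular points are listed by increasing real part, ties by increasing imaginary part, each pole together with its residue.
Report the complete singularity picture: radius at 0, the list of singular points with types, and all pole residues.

Branch term (-5/8)*log(1 - j/(1/3)): its argument vanishes at j = 1/3, a logarithmic branch point, modulus 1/3.
The radius of convergence is the smallest modulus among the singular points: 1/3.

Radius of convergence at 0: 1/3.
At 1/3: a logarithmic branch point.


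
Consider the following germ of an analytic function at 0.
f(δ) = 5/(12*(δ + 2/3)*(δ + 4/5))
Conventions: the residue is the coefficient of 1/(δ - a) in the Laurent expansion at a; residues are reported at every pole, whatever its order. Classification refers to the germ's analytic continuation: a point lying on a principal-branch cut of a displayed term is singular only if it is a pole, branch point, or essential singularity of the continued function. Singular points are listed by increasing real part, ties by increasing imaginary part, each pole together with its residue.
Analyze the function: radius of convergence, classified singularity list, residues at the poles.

Radius of convergence at 0: 2/3.
At -4/5: a pole of order 1; residue -25/8.
At -2/3: a pole of order 1; residue 25/8.

Denominator factor (δ + 2/3): pole of order 1 at -2/3, modulus 2/3.
Denominator factor (δ + 4/5): pole of order 1 at -4/5, modulus 4/5.
The radius of convergence is the smallest modulus among the singular points: 2/3.
At the order-1 pole -4/5 set g(δ) = (δ - (-4/5))*f(δ) = 5/(12*(δ + 2/3)).
Simple pole: residue = g(a) at a = -4/5, which is -25/8.
At the order-1 pole -2/3 set g(δ) = (δ - (-2/3))*f(δ) = 5/(12*(δ + 4/5)).
Simple pole: residue = g(a) at a = -2/3, which is 25/8.
List the singular points by increasing real part (a conjugate pair: the negative imaginary part first).


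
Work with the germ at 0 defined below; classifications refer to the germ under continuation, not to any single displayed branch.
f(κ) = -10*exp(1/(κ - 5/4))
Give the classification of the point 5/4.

The point is an essential singularity.

The exponent 1/(κ - (5/4)) has a pole at 5/4, so exp(1/(κ - (5/4))) takes every nonzero value near it: an essential singularity (not a pole of any order).


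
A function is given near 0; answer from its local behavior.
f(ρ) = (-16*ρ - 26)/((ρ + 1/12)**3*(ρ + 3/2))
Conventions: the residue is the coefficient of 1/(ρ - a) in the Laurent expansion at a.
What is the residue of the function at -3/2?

At the order-1 pole -3/2 set g(ρ) = (ρ - (-3/2))*f(ρ) = (-16*ρ - 26)/(ρ + 1/12)**3.
Simple pole: residue = g(a) at a = -3/2, which is 3456/4913.

The residue is 3456/4913.


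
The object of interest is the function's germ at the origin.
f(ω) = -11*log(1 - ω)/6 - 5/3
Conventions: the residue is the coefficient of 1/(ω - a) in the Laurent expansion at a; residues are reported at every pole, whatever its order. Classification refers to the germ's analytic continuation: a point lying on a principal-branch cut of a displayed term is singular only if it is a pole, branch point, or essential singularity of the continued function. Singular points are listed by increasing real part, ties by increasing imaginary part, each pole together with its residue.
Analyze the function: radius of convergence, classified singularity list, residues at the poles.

Branch term (-11/6)*log(1 - ω/(1)): its argument vanishes at ω = 1, a logarithmic branch point, modulus 1.
The radius of convergence is the smallest modulus among the singular points: 1.

Radius of convergence at 0: 1.
At 1: a logarithmic branch point.


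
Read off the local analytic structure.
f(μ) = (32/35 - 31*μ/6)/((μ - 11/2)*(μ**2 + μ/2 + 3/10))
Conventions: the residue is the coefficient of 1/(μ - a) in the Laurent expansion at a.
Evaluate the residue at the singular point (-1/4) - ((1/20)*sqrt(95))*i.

The factor μ**2 + μ/2 + 3/10 splits as (μ - a)(μ - a') with a = (-1/4) - ((1/20)*sqrt(95))*i, a' = (-1/4) + ((1/20)*sqrt(95))*i. At the order-1 pole a set g(μ) = (μ - a)*f(μ) = [(32/35 - 31*μ/6)/(μ - 11/2)] / (μ - a').
Simple pole: residue = g(a) at a = (-1/4) - ((1/20)*sqrt(95))*i, which is (11551/27972) - ((23371/531468)*sqrt(95))*i.

The residue is (11551/27972) - ((23371/531468)*sqrt(95))*i.


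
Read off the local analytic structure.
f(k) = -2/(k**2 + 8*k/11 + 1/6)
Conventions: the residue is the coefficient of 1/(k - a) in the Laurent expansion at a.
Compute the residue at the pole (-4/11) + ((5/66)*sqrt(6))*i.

The residue is ((11/5)*sqrt(6))*i.

The factor k**2 + 8*k/11 + 1/6 splits as (k - a)(k - a') with a = (-4/11) + ((5/66)*sqrt(6))*i, a' = (-4/11) - ((5/66)*sqrt(6))*i. At the order-1 pole a set g(k) = (k - a)*f(k) = [-2] / (k - a').
Simple pole: residue = g(a) at a = (-4/11) + ((5/66)*sqrt(6))*i, which is ((11/5)*sqrt(6))*i.


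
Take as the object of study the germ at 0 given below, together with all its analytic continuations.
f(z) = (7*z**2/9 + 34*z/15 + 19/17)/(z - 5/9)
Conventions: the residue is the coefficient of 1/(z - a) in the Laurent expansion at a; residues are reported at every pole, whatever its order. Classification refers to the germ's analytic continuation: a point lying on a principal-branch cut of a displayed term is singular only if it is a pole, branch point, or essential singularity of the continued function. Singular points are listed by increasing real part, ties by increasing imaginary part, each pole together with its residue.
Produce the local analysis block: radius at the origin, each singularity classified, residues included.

Radius of convergence at 0: 5/9.
At 5/9: a pole of order 1; residue 32432/12393.

Denominator factor (z - 5/9): pole of order 1 at 5/9, modulus 5/9.
The radius of convergence is the smallest modulus among the singular points: 5/9.
At the order-1 pole 5/9 set g(z) = (z - (5/9))*f(z) = 7*z**2/9 + 34*z/15 + 19/17.
Simple pole: residue = g(a) at a = 5/9, which is 32432/12393.


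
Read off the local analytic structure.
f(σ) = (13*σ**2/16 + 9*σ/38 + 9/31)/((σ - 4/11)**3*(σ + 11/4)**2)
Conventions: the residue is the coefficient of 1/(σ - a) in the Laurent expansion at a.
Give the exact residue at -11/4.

The residue is -9214623473/207490187629.

At the order-2 pole -11/4 set g(σ) = (σ - (-11/4))^2*f(σ) = (13*σ**2/16 + 9*σ/38 + 9/31)/(σ - 4/11)**3.
Order-2 pole: residue = g'(a); g'(-11/4) = -9214623473/207490187629, so the residue is -9214623473/207490187629.


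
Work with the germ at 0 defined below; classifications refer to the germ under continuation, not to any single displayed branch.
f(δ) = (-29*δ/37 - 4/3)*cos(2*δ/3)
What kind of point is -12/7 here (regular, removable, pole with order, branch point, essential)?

There is no denominator, hence no pole anywhere.
The factor cos(2*δ/3) is entire.
So the germ continues analytically to -12/7.

The point is a regular point.


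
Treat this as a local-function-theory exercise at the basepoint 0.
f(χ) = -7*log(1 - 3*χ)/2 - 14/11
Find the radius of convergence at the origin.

Branch term (-7/2)*log(1 - χ/(1/3)): its argument vanishes at χ = 1/3, a logarithmic branch point, modulus 1/3.
The radius of convergence is the smallest modulus among the singular points: 1/3.

The radius of convergence is 1/3.


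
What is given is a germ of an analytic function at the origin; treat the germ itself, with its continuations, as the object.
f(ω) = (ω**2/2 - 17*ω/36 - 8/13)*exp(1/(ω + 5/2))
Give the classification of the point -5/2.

The exponent 1/(ω - (-5/2)) has a pole at -5/2, so exp(1/(ω - (-5/2))) takes every nonzero value near it: an essential singularity (not a pole of any order).

The point is an essential singularity.


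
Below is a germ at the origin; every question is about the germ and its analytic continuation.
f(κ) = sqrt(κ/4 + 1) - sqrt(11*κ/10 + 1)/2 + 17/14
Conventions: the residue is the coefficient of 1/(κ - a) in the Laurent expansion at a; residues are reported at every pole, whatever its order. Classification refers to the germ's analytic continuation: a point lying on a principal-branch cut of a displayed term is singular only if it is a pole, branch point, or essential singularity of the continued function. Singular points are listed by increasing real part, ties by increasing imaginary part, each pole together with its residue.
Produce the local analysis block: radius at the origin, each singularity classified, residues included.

Radius of convergence at 0: 10/11.
At -4: an algebraic (square-root) branch point.
At -10/11: an algebraic (square-root) branch point.

Branch term (-1/2)*sqrt(1 - κ/(-10/11)): its argument vanishes at κ = -10/11, a square-root branch point, modulus 10/11.
Branch term (1)*sqrt(1 - κ/(-4)): its argument vanishes at κ = -4, a square-root branch point, modulus 4.
The radius of convergence is the smallest modulus among the singular points: 10/11.
List the singular points by increasing real part (a conjugate pair: the negative imaginary part first).


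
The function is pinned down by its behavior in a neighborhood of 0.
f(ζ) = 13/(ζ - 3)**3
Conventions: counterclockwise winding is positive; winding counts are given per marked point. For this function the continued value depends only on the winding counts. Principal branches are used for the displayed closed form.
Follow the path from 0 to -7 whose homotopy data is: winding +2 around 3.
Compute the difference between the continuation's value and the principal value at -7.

The function is rational, hence single-valued: continuing it around any pole returns the same value, so the difference is 0.

Continued minus principal equals 0.


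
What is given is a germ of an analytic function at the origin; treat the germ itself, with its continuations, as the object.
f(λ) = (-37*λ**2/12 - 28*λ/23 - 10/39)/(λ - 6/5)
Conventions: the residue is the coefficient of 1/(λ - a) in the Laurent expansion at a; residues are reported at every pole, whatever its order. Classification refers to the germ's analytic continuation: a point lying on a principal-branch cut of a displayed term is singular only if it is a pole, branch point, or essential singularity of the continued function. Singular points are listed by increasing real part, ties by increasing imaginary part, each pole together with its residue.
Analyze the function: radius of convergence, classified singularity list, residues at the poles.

Radius of convergence at 0: 6/5.
At 6/5: a pole of order 1; residue -138077/22425.

Denominator factor (λ - 6/5): pole of order 1 at 6/5, modulus 6/5.
The radius of convergence is the smallest modulus among the singular points: 6/5.
At the order-1 pole 6/5 set g(λ) = (λ - (6/5))*f(λ) = -37*λ**2/12 - 28*λ/23 - 10/39.
Simple pole: residue = g(a) at a = 6/5, which is -138077/22425.


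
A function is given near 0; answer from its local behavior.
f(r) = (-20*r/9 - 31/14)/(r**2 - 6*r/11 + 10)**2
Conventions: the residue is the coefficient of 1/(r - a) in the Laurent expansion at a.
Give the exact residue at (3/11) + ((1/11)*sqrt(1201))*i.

The residue is ((157663/242323368)*sqrt(1201))*i.

The factor r**2 - 6*r/11 + 10 splits as (r - a)(r - a') with a = (3/11) + ((1/11)*sqrt(1201))*i, a' = (3/11) - ((1/11)*sqrt(1201))*i. At the order-2 pole a set g(r) = (r - a)^2*f(r) = [-20*r/9 - 31/14] / (r - a')^2.
Order-2 pole: residue = g'(a); g'((3/11) + ((1/11)*sqrt(1201))*i) = ((157663/242323368)*sqrt(1201))*i, so the residue is ((157663/242323368)*sqrt(1201))*i.


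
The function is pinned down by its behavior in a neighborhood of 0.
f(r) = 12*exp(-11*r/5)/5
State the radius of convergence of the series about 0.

The factor exp(-11*r/5) is entire and contributes no finite singular point.
The polynomial part has no poles.
No finite singular points: the Taylor series at 0 converges everywhere.

The radius of convergence is infinite.


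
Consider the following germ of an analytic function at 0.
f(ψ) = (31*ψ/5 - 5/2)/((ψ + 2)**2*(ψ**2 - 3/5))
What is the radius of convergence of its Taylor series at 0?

Denominator factor (ψ + 2)^2: pole of order 2 at -2, modulus 2.
Denominator factor (ψ**2 - 3/5): discriminant 12/5, real irrational roots (1/5)*sqrt(15) and -(1/5)*sqrt(15); poles of order 1, moduli (1/5)*sqrt(15) and (1/5)*sqrt(15).
The radius of convergence is the smallest modulus among the singular points: (1/5)*sqrt(15).

The radius of convergence is (1/5)*sqrt(15).


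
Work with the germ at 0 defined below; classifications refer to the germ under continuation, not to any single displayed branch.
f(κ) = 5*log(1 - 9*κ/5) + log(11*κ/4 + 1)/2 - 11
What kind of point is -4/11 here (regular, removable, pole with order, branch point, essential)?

The point is a logarithmic branch point.

The term (1/2)*log(1 - κ/(-4/11)) has argument 1 - -4/11/(-4/11) = 0 at -4/11: a logarithmic (infinitely-sheeted) branch point; the remaining terms are analytic or single-valued there.


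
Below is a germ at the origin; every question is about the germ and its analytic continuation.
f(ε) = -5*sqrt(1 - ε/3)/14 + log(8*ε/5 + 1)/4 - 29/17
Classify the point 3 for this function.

The point is an algebraic (square-root) branch point.

The term (-5/14)*sqrt(1 - ε/(3)) has argument 1 - 3/(3) = 0 at 3: a square-root (algebraic, two-sheeted) branch point; the remaining terms are analytic or single-valued there.


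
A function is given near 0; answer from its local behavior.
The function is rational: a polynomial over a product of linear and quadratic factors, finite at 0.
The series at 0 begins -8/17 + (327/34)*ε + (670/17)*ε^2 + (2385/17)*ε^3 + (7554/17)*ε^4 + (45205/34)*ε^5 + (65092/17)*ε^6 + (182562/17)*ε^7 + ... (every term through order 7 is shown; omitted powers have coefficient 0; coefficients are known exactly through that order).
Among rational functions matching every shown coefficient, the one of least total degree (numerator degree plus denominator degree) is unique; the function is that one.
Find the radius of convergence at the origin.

The radius of convergence is -1 + sqrt(2).

No rational of total degree below 5 reproduces all 8 coefficients; solving the [1/4] Pade equations on them gives f(ε) = (23*ε/2 - 8/17)/(ε**2 + 2*ε - 1)**2, whose expansion matches every shown term.
Denominator factor (ε**2 + 2*ε - 1)^2: discriminant 8, real irrational roots -1 + sqrt(2) and -1 - sqrt(2); poles of order 2, moduli -1 + sqrt(2) and 1 + sqrt(2).
The radius of convergence is the smallest modulus among the singular points: -1 + sqrt(2).


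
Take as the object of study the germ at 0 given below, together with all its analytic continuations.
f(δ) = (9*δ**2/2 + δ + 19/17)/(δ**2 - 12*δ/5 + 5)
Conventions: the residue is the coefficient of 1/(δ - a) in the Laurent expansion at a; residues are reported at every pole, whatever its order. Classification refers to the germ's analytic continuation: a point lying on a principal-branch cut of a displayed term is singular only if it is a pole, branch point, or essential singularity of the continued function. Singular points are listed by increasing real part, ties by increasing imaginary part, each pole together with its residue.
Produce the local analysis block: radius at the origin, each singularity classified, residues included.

Radius of convergence at 0: sqrt(5).
At (6/5) - ((1/5)*sqrt(89))*i: a pole of order 1; residue (59/10) - ((6139/30260)*sqrt(89))*i.
At (6/5) + ((1/5)*sqrt(89))*i: a pole of order 1; residue (59/10) + ((6139/30260)*sqrt(89))*i.

Denominator factor (δ**2 - 12*δ/5 + 5): discriminant -356/25, complex-conjugate roots (6/5) + ((1/5)*sqrt(89))*i and (6/5) - ((1/5)*sqrt(89))*i; poles of order 1, moduli sqrt(5) and sqrt(5).
The radius of convergence is the smallest modulus among the singular points: sqrt(5).
The factor δ**2 - 12*δ/5 + 5 splits as (δ - a)(δ - a') with a = (6/5) - ((1/5)*sqrt(89))*i, a' = (6/5) + ((1/5)*sqrt(89))*i. At the order-1 pole a set g(δ) = (δ - a)*f(δ) = [9*δ**2/2 + δ + 19/17] / (δ - a').
Simple pole: residue = g(a) at a = (6/5) - ((1/5)*sqrt(89))*i, which is (59/10) - ((6139/30260)*sqrt(89))*i.
The factor δ**2 - 12*δ/5 + 5 splits as (δ - a)(δ - a') with a = (6/5) + ((1/5)*sqrt(89))*i, a' = (6/5) - ((1/5)*sqrt(89))*i. At the order-1 pole a set g(δ) = (δ - a)*f(δ) = [9*δ**2/2 + δ + 19/17] / (δ - a').
Simple pole: residue = g(a) at a = (6/5) + ((1/5)*sqrt(89))*i, which is (59/10) + ((6139/30260)*sqrt(89))*i.
List the singular points by increasing real part (a conjugate pair: the negative imaginary part first).


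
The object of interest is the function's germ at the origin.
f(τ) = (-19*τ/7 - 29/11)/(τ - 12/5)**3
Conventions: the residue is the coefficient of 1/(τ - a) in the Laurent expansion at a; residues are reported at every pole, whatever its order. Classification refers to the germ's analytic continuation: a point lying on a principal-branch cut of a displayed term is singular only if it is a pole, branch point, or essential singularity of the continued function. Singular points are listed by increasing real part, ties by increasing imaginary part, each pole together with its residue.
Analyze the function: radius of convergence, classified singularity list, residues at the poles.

Radius of convergence at 0: 12/5.
At 12/5: a pole of order 3; residue 0.

Denominator factor (τ - 12/5)^3: pole of order 3 at 12/5, modulus 12/5.
The radius of convergence is the smallest modulus among the singular points: 12/5.
At the order-3 pole 12/5 set g(τ) = (τ - (12/5))^3*f(τ) = -19*τ/7 - 29/11.
Order-3 pole: residue = g''(a)/2; g''(12/5) = 0, so the residue is 0.


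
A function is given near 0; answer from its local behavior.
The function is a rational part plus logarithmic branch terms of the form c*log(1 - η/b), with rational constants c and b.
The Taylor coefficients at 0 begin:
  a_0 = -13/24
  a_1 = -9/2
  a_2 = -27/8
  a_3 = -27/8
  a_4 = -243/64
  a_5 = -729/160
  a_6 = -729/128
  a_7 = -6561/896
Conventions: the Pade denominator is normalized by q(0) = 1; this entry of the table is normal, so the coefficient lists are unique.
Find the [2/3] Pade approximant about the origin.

Taylor coefficients needed (read off): a_0 = -13/24, a_1 = -9/2, a_2 = -27/8, a_3 = -27/8, a_4 = -243/64, a_5 = -729/160.
Write the denominator as Q(η) = 1 + q1*η + q2*η^2 + q3*η^3. Requiring Q*f - P = O(η^6) with deg P <= 2 kills the coefficients of η^3..η^5 in Q*f:
  η^3: a_3 + q1*a_2 + q2*a_1 + q3*a_0 = 0, i.e. -27/8 + (-27/8)*q1 + (-9/2)*q2 + (-13/24)*q3 = 0.
  η^4: a_4 + q1*a_3 + q2*a_2 + q3*a_1 = 0, i.e. -243/64 + (-27/8)*q1 + (-27/8)*q2 + (-9/2)*q3 = 0.
  η^5: a_5 + q1*a_4 + q2*a_3 + q3*a_2 = 0, i.e. -729/160 + (-243/64)*q1 + (-27/8)*q2 + (-27/8)*q3 = 0.
Solving this linear system: q1 = -1719/1015, q2 = 837/1624, q3 = 81/2030.
The numerator is Q*f truncated at degree 2: P0 = a_0 = -13/24; P1 = a_1 + q1*a_0 = -29091/8120; P2 = a_2 + q1*a_1 + q2*a_0 = 257697/64960.

The Pade approximant has numerator coefficients [-13/24, -29091/8120, 257697/64960]; denominator coefficients [1, -1719/1015, 837/1624, 81/2030].


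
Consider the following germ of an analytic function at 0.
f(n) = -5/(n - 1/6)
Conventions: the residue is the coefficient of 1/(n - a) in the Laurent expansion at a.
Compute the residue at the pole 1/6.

The residue is -5.

At the order-1 pole 1/6 set g(n) = (n - (1/6))*f(n) = -5.
Simple pole: residue = g(a) at a = 1/6, which is -5.


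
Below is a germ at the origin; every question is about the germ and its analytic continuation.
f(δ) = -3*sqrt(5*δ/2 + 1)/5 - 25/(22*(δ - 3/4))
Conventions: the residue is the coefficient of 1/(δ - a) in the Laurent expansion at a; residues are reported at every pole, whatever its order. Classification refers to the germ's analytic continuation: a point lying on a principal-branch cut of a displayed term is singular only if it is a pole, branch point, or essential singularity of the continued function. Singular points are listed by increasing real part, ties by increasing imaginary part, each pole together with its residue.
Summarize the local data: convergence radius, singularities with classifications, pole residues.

Radius of convergence at 0: 2/5.
At -2/5: an algebraic (square-root) branch point.
At 3/4: a pole of order 1; residue -25/22.

Denominator factor (δ - 3/4): pole of order 1 at 3/4, modulus 3/4.
Branch term (-3/5)*sqrt(1 - δ/(-2/5)): its argument vanishes at δ = -2/5, a square-root branch point, modulus 2/5.
The radius of convergence is the smallest modulus among the singular points: 2/5.
The branch term is analytic at 3/4 and contributes nothing to the residue; only the rational part matters.
At the order-1 pole 3/4 set g(δ) = (δ - (3/4))*(rational part) = -25/22.
Simple pole: residue = g(a) at a = 3/4, which is -25/22.
List the singular points by increasing real part (a conjugate pair: the negative imaginary part first).


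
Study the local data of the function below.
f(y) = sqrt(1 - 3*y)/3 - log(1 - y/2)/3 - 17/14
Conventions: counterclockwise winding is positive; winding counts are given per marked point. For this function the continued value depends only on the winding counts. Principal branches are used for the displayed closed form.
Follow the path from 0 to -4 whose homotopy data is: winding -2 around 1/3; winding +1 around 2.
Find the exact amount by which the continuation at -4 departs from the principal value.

Continued minus principal equals -(2/3)*pi*i.

The rational part is single-valued and drops out of the difference; each branch term changes only by its own monodromy.
(1/3)*sqrt(1 - y/(1/3)): winding -2 is even, the square root returns to the same sheet, contribution 0.
(-1/3)*log(1 - y/(2)): each positive loop around 2 adds 2*pi*i to the log, so winding +1 contributes (-1/3)*(1)*2*pi*i = -(2/3)*pi*i.
Summing the contributions at y = -4 gives -(2/3)*pi*i.


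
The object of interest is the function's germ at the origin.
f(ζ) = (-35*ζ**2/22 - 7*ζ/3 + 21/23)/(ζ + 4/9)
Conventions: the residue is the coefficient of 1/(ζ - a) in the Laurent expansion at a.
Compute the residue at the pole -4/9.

At the order-1 pole -4/9 set g(ζ) = (ζ - (-4/9))*f(ζ) = -35*ζ**2/22 - 7*ζ/3 + 21/23.
Simple pole: residue = g(a) at a = -4/9, which is 33523/20493.

The residue is 33523/20493.


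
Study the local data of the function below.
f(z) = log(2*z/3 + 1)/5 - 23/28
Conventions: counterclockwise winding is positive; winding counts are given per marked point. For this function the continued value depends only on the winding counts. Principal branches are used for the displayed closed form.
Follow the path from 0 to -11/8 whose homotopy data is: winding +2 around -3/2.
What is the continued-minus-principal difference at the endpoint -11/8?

Continued minus principal equals (4/5)*pi*i.

The rational part is single-valued and drops out of the difference; each branch term changes only by its own monodromy.
(1/5)*log(1 - z/(-3/2)): each positive loop around -3/2 adds 2*pi*i to the log, so winding +2 contributes (1/5)*(2)*2*pi*i = (4/5)*pi*i.
Summing the contributions at z = -11/8 gives (4/5)*pi*i.


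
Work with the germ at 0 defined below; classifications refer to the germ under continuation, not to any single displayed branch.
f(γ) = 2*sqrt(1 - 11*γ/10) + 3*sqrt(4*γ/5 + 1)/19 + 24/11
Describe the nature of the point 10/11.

The term (2)*sqrt(1 - γ/(10/11)) has argument 1 - 10/11/(10/11) = 0 at 10/11: a square-root (algebraic, two-sheeted) branch point; the remaining terms are analytic or single-valued there.

The point is an algebraic (square-root) branch point.


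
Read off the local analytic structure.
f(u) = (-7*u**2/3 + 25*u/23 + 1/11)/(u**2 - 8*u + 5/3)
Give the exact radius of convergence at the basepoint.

Denominator factor (u**2 - 8*u + 5/3): discriminant 172/3, real irrational roots 4 + (1/3)*sqrt(129) and 4 - (1/3)*sqrt(129); poles of order 1, moduli 4 + (1/3)*sqrt(129) and 4 - (1/3)*sqrt(129).
The radius of convergence is the smallest modulus among the singular points: 4 - (1/3)*sqrt(129).

The radius of convergence is 4 - (1/3)*sqrt(129).


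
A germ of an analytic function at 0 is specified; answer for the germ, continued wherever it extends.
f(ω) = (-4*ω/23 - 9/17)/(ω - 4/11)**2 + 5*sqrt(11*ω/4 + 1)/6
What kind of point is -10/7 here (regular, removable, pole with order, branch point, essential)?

Denominator factors: ω - 4/11 = -138/77 at ω = -10/7 — none vanishes.
Branch term sqrt(1 - ω/(-4/11)): argument at -10/7 is -41/14, nonzero, so -10/7 is not its branch point (a point on a principal cut is still regular for the continued germ).
So the germ continues analytically to -10/7.

The point is a regular point.


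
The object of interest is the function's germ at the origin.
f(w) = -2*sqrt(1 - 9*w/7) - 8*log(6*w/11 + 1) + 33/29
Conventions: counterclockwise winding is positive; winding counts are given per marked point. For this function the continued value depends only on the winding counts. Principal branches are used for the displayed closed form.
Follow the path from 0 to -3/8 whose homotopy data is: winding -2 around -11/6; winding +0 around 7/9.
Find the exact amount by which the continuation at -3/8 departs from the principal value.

The rational part is single-valued and drops out of the difference; each branch term changes only by its own monodromy.
(-2)*sqrt(1 - w/(7/9)): winding +0 is even, the square root returns to the same sheet, contribution 0.
(-8)*log(1 - w/(-11/6)): each positive loop around -11/6 adds 2*pi*i to the log, so winding -2 contributes (-8)*(-2)*2*pi*i = (32)*pi*i.
Summing the contributions at w = -3/8 gives (32)*pi*i.

Continued minus principal equals (32)*pi*i.


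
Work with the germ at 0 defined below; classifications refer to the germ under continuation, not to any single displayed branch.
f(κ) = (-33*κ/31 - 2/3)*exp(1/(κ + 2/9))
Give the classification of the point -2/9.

The exponent 1/(κ - (-2/9)) has a pole at -2/9, so exp(1/(κ - (-2/9))) takes every nonzero value near it: an essential singularity (not a pole of any order).

The point is an essential singularity.


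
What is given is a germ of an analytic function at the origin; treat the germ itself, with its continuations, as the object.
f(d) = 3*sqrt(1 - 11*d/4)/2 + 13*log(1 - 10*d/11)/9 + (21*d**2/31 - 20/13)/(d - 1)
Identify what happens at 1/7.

The point is a regular point.

Denominator factors: d - 1 = -6/7 at d = 1/7 — none vanishes.
Branch term sqrt(1 - d/(4/11)): argument at 1/7 is 17/28, nonzero, so 1/7 is not its branch point (a point on a principal cut is still regular for the continued germ).
Branch term log(1 - d/(11/10)): argument at 1/7 is 67/77, nonzero, so 1/7 is not its branch point (a point on a principal cut is still regular for the continued germ).
So the germ continues analytically to 1/7.


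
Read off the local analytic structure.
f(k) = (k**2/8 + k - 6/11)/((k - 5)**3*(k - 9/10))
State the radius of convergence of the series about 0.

Denominator factor (k - 5)^3: pole of order 3 at 5, modulus 5.
Denominator factor (k - 9/10): pole of order 1 at 9/10, modulus 9/10.
The radius of convergence is the smallest modulus among the singular points: 9/10.

The radius of convergence is 9/10.


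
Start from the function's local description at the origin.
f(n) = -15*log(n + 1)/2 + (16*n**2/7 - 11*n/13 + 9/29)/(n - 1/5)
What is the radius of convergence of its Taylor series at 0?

Denominator factor (n - 1/5): pole of order 1 at 1/5, modulus 1/5.
Branch term (-15/2)*log(1 - n/(-1)): its argument vanishes at n = -1, a logarithmic branch point, modulus 1.
The radius of convergence is the smallest modulus among the singular points: 1/5.

The radius of convergence is 1/5.


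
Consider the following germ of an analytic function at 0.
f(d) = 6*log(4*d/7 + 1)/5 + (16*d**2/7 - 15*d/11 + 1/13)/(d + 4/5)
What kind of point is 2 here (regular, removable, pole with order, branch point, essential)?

Denominator factors: d + 4/5 = 14/5 at d = 2 — none vanishes.
Branch term log(1 - d/(-7/4)): argument at 2 is 15/7, nonzero, so 2 is not its branch point (a point on a principal cut is still regular for the continued germ).
So the germ continues analytically to 2.

The point is a regular point.


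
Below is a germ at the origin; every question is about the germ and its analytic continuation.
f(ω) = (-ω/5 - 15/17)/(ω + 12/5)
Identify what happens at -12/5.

The point is a pole of order 1.

The denominator factor ω + 12/5 vanishes at -12/5 and appears to the power 1; the numerator there equals -171/425, nonzero, and no other factor vanishes.
Hence a pole whose order is the multiplicity, 1.


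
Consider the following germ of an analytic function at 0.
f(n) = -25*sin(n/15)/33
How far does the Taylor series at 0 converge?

The factor sin(n/15) is entire and contributes no finite singular point.
The polynomial part has no poles.
No finite singular points: the Taylor series at 0 converges everywhere.

The radius of convergence is infinite.


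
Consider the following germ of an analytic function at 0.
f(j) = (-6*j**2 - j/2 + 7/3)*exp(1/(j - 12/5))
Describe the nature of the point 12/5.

The exponent 1/(j - (12/5)) has a pole at 12/5, so exp(1/(j - (12/5))) takes every nonzero value near it: an essential singularity (not a pole of any order).

The point is an essential singularity.


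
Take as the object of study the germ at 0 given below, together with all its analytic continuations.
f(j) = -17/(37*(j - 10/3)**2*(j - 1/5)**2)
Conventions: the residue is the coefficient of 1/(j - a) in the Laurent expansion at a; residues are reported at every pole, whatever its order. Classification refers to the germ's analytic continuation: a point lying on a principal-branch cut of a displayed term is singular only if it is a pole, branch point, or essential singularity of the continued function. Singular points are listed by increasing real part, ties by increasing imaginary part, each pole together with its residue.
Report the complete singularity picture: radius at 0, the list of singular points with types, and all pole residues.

Denominator factor (j - 1/5)^2: pole of order 2 at 1/5, modulus 1/5.
Denominator factor (j - 10/3)^2: pole of order 2 at 10/3, modulus 10/3.
The radius of convergence is the smallest modulus among the singular points: 1/5.
At the order-2 pole 1/5 set g(j) = (j - (1/5))^2*f(j) = -17/(37*(j - 10/3)**2).
Order-2 pole: residue = g'(a); g'(1/5) = -114750/3841451, so the residue is -114750/3841451.
At the order-2 pole 10/3 set g(j) = (j - (10/3))^2*f(j) = -17/(37*(j - 1/5)**2).
Order-2 pole: residue = g'(a); g'(10/3) = 114750/3841451, so the residue is 114750/3841451.
List the singular points by increasing real part (a conjugate pair: the negative imaginary part first).

Radius of convergence at 0: 1/5.
At 1/5: a pole of order 2; residue -114750/3841451.
At 10/3: a pole of order 2; residue 114750/3841451.


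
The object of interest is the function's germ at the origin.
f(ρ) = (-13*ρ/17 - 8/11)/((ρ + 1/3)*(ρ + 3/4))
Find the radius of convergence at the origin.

Denominator factor (ρ + 1/3): pole of order 1 at -1/3, modulus 1/3.
Denominator factor (ρ + 3/4): pole of order 1 at -3/4, modulus 3/4.
The radius of convergence is the smallest modulus among the singular points: 1/3.

The radius of convergence is 1/3.


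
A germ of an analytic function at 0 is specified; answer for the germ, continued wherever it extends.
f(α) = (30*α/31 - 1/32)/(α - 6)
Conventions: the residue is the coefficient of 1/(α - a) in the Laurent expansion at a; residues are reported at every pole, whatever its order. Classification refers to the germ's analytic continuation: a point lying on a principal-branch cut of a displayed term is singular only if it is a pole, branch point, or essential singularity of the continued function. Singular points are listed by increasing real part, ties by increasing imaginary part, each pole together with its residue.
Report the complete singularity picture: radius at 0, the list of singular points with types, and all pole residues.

Denominator factor (α - 6): pole of order 1 at 6, modulus 6.
The radius of convergence is the smallest modulus among the singular points: 6.
At the order-1 pole 6 set g(α) = (α - (6))*f(α) = 30*α/31 - 1/32.
Simple pole: residue = g(a) at a = 6, which is 5729/992.

Radius of convergence at 0: 6.
At 6: a pole of order 1; residue 5729/992.


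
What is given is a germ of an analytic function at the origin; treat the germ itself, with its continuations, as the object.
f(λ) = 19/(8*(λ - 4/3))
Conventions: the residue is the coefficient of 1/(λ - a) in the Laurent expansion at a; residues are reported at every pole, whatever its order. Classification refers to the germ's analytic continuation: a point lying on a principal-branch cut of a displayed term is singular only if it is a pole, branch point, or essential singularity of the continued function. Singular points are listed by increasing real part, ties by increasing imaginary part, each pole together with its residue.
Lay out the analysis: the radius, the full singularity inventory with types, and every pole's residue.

Radius of convergence at 0: 4/3.
At 4/3: a pole of order 1; residue 19/8.

Denominator factor (λ - 4/3): pole of order 1 at 4/3, modulus 4/3.
The radius of convergence is the smallest modulus among the singular points: 4/3.
At the order-1 pole 4/3 set g(λ) = (λ - (4/3))*f(λ) = 19/8.
Simple pole: residue = g(a) at a = 4/3, which is 19/8.
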